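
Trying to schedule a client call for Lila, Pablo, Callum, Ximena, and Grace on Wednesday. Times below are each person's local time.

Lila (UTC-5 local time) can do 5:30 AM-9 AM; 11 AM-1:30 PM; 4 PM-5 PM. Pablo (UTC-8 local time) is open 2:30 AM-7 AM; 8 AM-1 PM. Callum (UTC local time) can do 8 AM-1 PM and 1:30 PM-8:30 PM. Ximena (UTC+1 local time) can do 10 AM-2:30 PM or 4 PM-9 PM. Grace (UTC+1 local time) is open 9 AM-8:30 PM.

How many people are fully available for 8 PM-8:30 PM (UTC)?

Lila in UTC: 10:30-14:00, 16:00-18:30, 21:00-22:00 (add 5h to convert from UTC-5).
Pablo in UTC: 10:30-15:00, 16:00-21:00 (add 8h to convert from UTC-8).
Callum in UTC: 08:00-13:00, 13:30-20:30.
Ximena in UTC: 09:00-13:30, 15:00-20:00 (subtract 1h to convert from UTC+1).
Grace in UTC: 08:00-19:30 (subtract 1h to convert from UTC+1).
Pablo and Callum can make the full 20:00-20:30 slot — that's 2.

2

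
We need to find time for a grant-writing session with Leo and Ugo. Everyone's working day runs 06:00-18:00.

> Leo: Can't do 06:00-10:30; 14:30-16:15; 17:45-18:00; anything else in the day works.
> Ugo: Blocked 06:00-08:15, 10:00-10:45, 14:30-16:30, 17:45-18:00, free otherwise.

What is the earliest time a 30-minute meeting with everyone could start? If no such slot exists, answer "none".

10:45

Leo free: 10:30-14:30, 16:15-17:45 (invert busy blocks within the working day).
Ugo free: 08:15-10:00, 10:45-14:30, 16:30-17:45 (invert busy blocks within the working day).
Leo ∩ Ugo: 10:45-14:30, 16:30-17:45.
The first common window of at least 30 minutes is 10:45-14:30, so the earliest start is 10:45.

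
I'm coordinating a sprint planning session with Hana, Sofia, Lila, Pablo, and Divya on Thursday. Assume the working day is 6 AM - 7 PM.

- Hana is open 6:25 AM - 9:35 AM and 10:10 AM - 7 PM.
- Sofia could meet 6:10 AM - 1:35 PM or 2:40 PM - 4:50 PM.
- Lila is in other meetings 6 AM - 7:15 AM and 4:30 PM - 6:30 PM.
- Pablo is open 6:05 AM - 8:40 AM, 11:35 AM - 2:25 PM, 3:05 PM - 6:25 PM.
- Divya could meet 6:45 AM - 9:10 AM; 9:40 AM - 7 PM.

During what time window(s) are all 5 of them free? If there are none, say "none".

Hana free: 06:25-09:35, 10:10-19:00.
Sofia free: 06:10-13:35, 14:40-16:50.
Lila free: 07:15-16:30, 18:30-19:00 (invert busy blocks within the working day).
Pablo free: 06:05-08:40, 11:35-14:25, 15:05-18:25.
Divya free: 06:45-09:10, 09:40-19:00.
Hana ∩ Sofia: 06:25-09:35, 10:10-13:35, 14:40-16:50.
Hana ∩ Sofia ∩ Lila: 07:15-09:35, 10:10-13:35, 14:40-16:30.
Hana ∩ Sofia ∩ Lila ∩ Pablo: 07:15-08:40, 11:35-13:35, 15:05-16:30.
Hana ∩ Sofia ∩ Lila ∩ Pablo ∩ Divya: 07:15-08:40, 11:35-13:35, 15:05-16:30.
Those are the intersection windows.

07:15-08:40, 11:35-13:35, 15:05-16:30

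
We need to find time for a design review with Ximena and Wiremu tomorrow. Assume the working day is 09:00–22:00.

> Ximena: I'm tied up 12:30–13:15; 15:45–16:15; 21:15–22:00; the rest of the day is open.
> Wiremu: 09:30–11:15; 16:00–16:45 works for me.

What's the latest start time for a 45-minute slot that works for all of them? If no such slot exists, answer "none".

10:30

Ximena free: 09:00-12:30, 13:15-15:45, 16:15-21:15 (invert busy blocks within the working day).
Wiremu free: 09:30-11:15, 16:00-16:45.
Ximena ∩ Wiremu: 09:30-11:15, 16:15-16:45.
Those are the intersection windows.
The last common window of at least 45 minutes is 09:30-11:15; a 45-minute meeting can start as late as 10:30 and still end by 11:15.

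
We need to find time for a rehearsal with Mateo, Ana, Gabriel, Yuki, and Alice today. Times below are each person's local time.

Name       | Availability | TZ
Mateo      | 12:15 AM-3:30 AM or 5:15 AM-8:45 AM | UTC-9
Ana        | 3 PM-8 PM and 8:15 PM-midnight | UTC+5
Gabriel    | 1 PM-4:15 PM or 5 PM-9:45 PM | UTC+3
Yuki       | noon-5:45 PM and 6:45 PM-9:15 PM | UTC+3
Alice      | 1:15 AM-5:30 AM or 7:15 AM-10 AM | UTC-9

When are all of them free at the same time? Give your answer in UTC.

10:15-12:30, 14:15-14:30, 16:15-17:45

Mateo in UTC: 09:15-12:30, 14:15-17:45 (add 9h to convert from UTC-9).
Ana in UTC: 10:00-15:00, 15:15-19:00 (subtract 5h to convert from UTC+5).
Gabriel in UTC: 10:00-13:15, 14:00-18:45 (subtract 3h to convert from UTC+3).
Yuki in UTC: 09:00-14:45, 15:45-18:15 (subtract 3h to convert from UTC+3).
Alice in UTC: 10:15-14:30, 16:15-19:00 (add 9h to convert from UTC-9).
Mateo ∩ Ana: 10:00-12:30, 14:15-15:00, 15:15-17:45.
Mateo ∩ Ana ∩ Gabriel: 10:00-12:30, 14:15-15:00, 15:15-17:45.
Mateo ∩ Ana ∩ Gabriel ∩ Yuki: 10:00-12:30, 14:15-14:45, 15:45-17:45.
Mateo ∩ Ana ∩ Gabriel ∩ Yuki ∩ Alice: 10:15-12:30, 14:15-14:30, 16:15-17:45.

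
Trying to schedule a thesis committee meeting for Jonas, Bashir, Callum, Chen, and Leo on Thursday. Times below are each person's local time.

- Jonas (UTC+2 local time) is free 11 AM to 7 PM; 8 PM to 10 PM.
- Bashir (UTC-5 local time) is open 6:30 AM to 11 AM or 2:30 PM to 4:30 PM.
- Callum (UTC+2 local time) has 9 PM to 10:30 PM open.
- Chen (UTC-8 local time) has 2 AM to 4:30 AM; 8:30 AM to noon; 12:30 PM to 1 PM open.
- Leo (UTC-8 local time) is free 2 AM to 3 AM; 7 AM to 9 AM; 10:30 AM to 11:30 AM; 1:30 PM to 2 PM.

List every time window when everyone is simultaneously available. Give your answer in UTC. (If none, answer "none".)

none

Jonas in UTC: 09:00-17:00, 18:00-20:00 (subtract 2h to convert from UTC+2).
Bashir in UTC: 11:30-16:00, 19:30-21:30 (add 5h to convert from UTC-5).
Callum in UTC: 19:00-20:30 (subtract 2h to convert from UTC+2).
Chen in UTC: 10:00-12:30, 16:30-20:00, 20:30-21:00 (add 8h to convert from UTC-8).
Leo in UTC: 10:00-11:00, 15:00-17:00, 18:30-19:30, 21:30-22:00 (add 8h to convert from UTC-8).
Jonas ∩ Bashir: 11:30-16:00, 19:30-20:00.
Jonas ∩ Bashir ∩ Callum: 19:30-20:00.
Jonas ∩ Bashir ∩ Callum ∩ Chen: 19:30-20:00.
Jonas ∩ Bashir ∩ Callum ∩ Chen ∩ Leo: ∅.
There is no time when everyone is free.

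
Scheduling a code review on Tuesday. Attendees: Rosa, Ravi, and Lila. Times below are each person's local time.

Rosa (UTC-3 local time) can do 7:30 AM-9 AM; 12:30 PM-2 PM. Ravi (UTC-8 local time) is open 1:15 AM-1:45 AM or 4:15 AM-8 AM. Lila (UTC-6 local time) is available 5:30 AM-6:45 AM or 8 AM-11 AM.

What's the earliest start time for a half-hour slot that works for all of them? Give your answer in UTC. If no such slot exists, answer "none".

15:30

Rosa in UTC: 10:30-12:00, 15:30-17:00 (add 3h to convert from UTC-3).
Ravi in UTC: 09:15-09:45, 12:15-16:00 (add 8h to convert from UTC-8).
Lila in UTC: 11:30-12:45, 14:00-17:00 (add 6h to convert from UTC-6).
Rosa ∩ Ravi: 15:30-16:00.
Rosa ∩ Ravi ∩ Lila: 15:30-16:00.
Those are the intersection windows.
The first common window of at least 30 minutes is 15:30-16:00, so the earliest start is 15:30.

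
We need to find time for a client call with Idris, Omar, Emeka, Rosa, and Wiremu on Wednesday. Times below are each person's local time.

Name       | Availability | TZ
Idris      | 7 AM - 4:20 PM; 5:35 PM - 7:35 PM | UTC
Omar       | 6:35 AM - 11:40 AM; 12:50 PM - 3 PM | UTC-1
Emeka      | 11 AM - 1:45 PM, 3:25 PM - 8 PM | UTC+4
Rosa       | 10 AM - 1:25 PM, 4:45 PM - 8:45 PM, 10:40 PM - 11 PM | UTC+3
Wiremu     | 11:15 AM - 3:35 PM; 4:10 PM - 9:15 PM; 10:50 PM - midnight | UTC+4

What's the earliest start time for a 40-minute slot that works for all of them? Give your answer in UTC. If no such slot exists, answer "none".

07:35

Idris in UTC: 07:00-16:20, 17:35-19:35.
Omar in UTC: 07:35-12:40, 13:50-16:00 (add 1h to convert from UTC-1).
Emeka in UTC: 07:00-09:45, 11:25-16:00 (subtract 4h to convert from UTC+4).
Rosa in UTC: 07:00-10:25, 13:45-17:45, 19:40-20:00 (subtract 3h to convert from UTC+3).
Wiremu in UTC: 07:15-11:35, 12:10-17:15, 18:50-20:00 (subtract 4h to convert from UTC+4).
Idris ∩ Omar: 07:35-12:40, 13:50-16:00.
Idris ∩ Omar ∩ Emeka: 07:35-09:45, 11:25-12:40, 13:50-16:00.
Idris ∩ Omar ∩ Emeka ∩ Rosa: 07:35-09:45, 13:50-16:00.
Idris ∩ Omar ∩ Emeka ∩ Rosa ∩ Wiremu: 07:35-09:45, 13:50-16:00.
The first common window of at least 40 minutes is 07:35-09:45, so the earliest start is 07:35.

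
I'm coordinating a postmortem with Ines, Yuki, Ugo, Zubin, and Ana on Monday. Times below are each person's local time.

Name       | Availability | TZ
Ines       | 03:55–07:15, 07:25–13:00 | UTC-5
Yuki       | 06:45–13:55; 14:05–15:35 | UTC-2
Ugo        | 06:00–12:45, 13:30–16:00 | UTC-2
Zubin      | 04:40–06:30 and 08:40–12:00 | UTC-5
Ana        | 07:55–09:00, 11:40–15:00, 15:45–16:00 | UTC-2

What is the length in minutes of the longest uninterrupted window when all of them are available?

Ines in UTC: 08:55-12:15, 12:25-18:00 (add 5h to convert from UTC-5).
Yuki in UTC: 08:45-15:55, 16:05-17:35 (add 2h to convert from UTC-2).
Ugo in UTC: 08:00-14:45, 15:30-18:00 (add 2h to convert from UTC-2).
Zubin in UTC: 09:40-11:30, 13:40-17:00 (add 5h to convert from UTC-5).
Ana in UTC: 09:55-11:00, 13:40-17:00, 17:45-18:00 (add 2h to convert from UTC-2).
Ines ∩ Yuki: 08:55-12:15, 12:25-15:55, 16:05-17:35.
Ines ∩ Yuki ∩ Ugo: 08:55-12:15, 12:25-14:45, 15:30-15:55, 16:05-17:35.
Ines ∩ Yuki ∩ Ugo ∩ Zubin: 09:40-11:30, 13:40-14:45, 15:30-15:55, 16:05-17:00.
Ines ∩ Yuki ∩ Ugo ∩ Zubin ∩ Ana: 09:55-11:00, 13:40-14:45, 15:30-15:55, 16:05-17:00.
The longest is 09:55-11:00 at 65 minutes.

65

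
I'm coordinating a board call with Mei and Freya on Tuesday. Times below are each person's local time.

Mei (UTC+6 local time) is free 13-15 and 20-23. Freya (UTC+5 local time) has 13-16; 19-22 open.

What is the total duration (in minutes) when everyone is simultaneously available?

Mei in UTC: 07:00-09:00, 14:00-17:00 (subtract 6h to convert from UTC+6).
Freya in UTC: 08:00-11:00, 14:00-17:00 (subtract 5h to convert from UTC+5).
Mei ∩ Freya: 08:00-09:00, 14:00-17:00.
Summing the common windows: 60 + 180 = 240 minutes.

240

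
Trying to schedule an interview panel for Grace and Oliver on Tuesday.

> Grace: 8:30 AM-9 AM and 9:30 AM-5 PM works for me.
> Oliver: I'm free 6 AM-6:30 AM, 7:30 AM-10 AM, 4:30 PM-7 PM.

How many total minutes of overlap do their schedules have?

90

Grace ∩ Oliver: 08:30-09:00, 09:30-10:00, 16:30-17:00.
Summing the common windows: 30 + 30 + 30 = 90 minutes.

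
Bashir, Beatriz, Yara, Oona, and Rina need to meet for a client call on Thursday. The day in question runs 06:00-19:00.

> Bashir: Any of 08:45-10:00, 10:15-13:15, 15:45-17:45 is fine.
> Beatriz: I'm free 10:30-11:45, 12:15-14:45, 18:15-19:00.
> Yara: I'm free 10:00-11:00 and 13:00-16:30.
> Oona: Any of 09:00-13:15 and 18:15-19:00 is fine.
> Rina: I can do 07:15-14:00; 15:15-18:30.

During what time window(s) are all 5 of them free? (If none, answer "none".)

10:30-11:00, 13:00-13:15

Bashir ∩ Beatriz: 10:30-11:45, 12:15-13:15.
Bashir ∩ Beatriz ∩ Yara: 10:30-11:00, 13:00-13:15.
Bashir ∩ Beatriz ∩ Yara ∩ Oona: 10:30-11:00, 13:00-13:15.
Bashir ∩ Beatriz ∩ Yara ∩ Oona ∩ Rina: 10:30-11:00, 13:00-13:15.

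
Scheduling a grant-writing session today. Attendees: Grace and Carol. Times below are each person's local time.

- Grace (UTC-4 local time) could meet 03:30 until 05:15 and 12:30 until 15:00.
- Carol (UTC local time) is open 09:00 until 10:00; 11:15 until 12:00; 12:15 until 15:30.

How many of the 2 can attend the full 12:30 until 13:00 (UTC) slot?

1

Grace in UTC: 07:30-09:15, 16:30-19:00 (add 4h to convert from UTC-4).
Carol in UTC: 09:00-10:00, 11:15-12:00, 12:15-15:30.
Carol can make the full 12:30-13:00 slot — that's 1.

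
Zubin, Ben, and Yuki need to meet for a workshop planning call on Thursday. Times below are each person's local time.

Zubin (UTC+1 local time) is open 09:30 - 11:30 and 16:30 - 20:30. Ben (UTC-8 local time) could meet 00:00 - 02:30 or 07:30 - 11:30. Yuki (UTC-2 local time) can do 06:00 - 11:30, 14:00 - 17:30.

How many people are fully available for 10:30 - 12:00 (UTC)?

Zubin in UTC: 08:30-10:30, 15:30-19:30 (subtract 1h to convert from UTC+1).
Ben in UTC: 08:00-10:30, 15:30-19:30 (add 8h to convert from UTC-8).
Yuki in UTC: 08:00-13:30, 16:00-19:30 (add 2h to convert from UTC-2).
Yuki can make the full 10:30-12:00 slot — that's 1.

1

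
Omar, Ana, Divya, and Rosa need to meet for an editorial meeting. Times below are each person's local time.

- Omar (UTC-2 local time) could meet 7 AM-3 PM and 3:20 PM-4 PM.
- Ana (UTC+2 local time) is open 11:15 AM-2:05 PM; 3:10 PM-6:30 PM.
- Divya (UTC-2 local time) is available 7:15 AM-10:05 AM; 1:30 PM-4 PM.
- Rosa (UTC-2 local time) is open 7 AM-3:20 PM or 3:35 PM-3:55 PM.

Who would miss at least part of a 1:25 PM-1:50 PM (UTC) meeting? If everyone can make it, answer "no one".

Omar in UTC: 09:00-17:00, 17:20-18:00 (add 2h to convert from UTC-2).
Ana in UTC: 09:15-12:05, 13:10-16:30 (subtract 2h to convert from UTC+2).
Divya in UTC: 09:15-12:05, 15:30-18:00 (add 2h to convert from UTC-2).
Rosa in UTC: 09:00-17:20, 17:35-17:55 (add 2h to convert from UTC-2).
Omar: free for 13:25-13:50. Ana: free for 13:25-13:50. Divya: not fully free for 13:25-13:50. Rosa: free for 13:25-13:50.

Divya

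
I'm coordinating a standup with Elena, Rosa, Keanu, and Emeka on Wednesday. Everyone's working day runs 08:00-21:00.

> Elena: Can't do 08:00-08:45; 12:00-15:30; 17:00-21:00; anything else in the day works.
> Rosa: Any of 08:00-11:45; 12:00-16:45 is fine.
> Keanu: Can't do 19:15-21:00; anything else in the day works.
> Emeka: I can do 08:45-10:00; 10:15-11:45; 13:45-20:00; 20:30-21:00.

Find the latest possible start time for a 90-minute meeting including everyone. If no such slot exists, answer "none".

10:15

Elena free: 08:45-12:00, 15:30-17:00 (invert busy blocks within the working day).
Rosa free: 08:00-11:45, 12:00-16:45.
Keanu free: 08:00-19:15 (invert busy blocks within the working day).
Emeka free: 08:45-10:00, 10:15-11:45, 13:45-20:00, 20:30-21:00.
Elena ∩ Rosa: 08:45-11:45, 15:30-16:45.
Elena ∩ Rosa ∩ Keanu: 08:45-11:45, 15:30-16:45.
Elena ∩ Rosa ∩ Keanu ∩ Emeka: 08:45-10:00, 10:15-11:45, 15:30-16:45.
Those are the intersection windows.
The last common window of at least 90 minutes is 10:15-11:45; a 90-minute meeting can start as late as 10:15 and still end by 11:45.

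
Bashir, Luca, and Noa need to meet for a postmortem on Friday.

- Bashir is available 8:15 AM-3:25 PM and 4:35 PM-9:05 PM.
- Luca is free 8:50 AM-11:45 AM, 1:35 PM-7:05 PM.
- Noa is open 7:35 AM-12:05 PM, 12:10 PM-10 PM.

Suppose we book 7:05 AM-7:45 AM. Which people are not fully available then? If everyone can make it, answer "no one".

Bashir, Luca, Noa

Bashir: not fully free for 07:05-07:45. Luca: not fully free for 07:05-07:45. Noa: not fully free for 07:05-07:45.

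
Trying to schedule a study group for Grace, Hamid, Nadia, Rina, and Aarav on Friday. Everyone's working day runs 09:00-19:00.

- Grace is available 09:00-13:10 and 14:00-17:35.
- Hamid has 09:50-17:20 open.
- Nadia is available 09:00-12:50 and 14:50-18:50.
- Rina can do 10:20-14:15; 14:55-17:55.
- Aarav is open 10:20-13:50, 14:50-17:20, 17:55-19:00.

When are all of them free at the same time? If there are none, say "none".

Grace ∩ Hamid: 09:50-13:10, 14:00-17:20.
Grace ∩ Hamid ∩ Nadia: 09:50-12:50, 14:50-17:20.
Grace ∩ Hamid ∩ Nadia ∩ Rina: 10:20-12:50, 14:55-17:20.
Grace ∩ Hamid ∩ Nadia ∩ Rina ∩ Aarav: 10:20-12:50, 14:55-17:20.

10:20-12:50, 14:55-17:20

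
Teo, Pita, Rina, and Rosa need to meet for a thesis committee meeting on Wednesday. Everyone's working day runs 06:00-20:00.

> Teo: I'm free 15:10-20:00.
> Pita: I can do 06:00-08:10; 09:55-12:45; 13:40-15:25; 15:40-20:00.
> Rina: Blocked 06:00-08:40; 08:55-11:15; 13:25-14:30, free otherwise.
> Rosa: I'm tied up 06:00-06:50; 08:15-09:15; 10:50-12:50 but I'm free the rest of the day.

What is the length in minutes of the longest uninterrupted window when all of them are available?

Teo free: 15:10-20:00.
Pita free: 06:00-08:10, 09:55-12:45, 13:40-15:25, 15:40-20:00.
Rina free: 08:40-08:55, 11:15-13:25, 14:30-20:00 (invert busy blocks within the working day).
Rosa free: 06:50-08:15, 09:15-10:50, 12:50-20:00 (invert busy blocks within the working day).
Teo ∩ Pita: 15:10-15:25, 15:40-20:00.
Teo ∩ Pita ∩ Rina: 15:10-15:25, 15:40-20:00.
Teo ∩ Pita ∩ Rina ∩ Rosa: 15:10-15:25, 15:40-20:00.
So the common availability across everyone is 15:10-15:25, 15:40-20:00.
The longest is 15:40-20:00 at 260 minutes.

260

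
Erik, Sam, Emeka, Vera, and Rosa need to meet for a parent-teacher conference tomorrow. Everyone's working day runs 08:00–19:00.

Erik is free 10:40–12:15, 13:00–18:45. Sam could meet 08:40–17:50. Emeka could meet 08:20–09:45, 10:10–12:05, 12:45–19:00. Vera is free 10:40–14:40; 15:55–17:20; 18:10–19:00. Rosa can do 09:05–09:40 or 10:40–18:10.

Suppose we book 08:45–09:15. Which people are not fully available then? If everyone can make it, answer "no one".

Erik: not fully free for 08:45-09:15. Sam: free for 08:45-09:15. Emeka: free for 08:45-09:15. Vera: not fully free for 08:45-09:15. Rosa: not fully free for 08:45-09:15.

Erik, Rosa, Vera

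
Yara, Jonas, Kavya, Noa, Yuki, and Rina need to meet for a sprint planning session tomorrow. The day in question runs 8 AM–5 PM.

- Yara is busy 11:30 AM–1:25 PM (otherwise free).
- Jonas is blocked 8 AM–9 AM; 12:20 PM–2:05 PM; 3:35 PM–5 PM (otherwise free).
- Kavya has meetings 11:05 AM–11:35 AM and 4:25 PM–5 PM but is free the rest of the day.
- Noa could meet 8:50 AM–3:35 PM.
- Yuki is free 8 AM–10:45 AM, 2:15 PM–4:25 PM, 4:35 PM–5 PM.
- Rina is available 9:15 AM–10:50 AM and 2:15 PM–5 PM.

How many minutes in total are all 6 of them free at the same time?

170

Yara free: 08:00-11:30, 13:25-17:00 (invert busy blocks within the working day).
Jonas free: 09:00-12:20, 14:05-15:35 (invert busy blocks within the working day).
Kavya free: 08:00-11:05, 11:35-16:25 (invert busy blocks within the working day).
Noa free: 08:50-15:35.
Yuki free: 08:00-10:45, 14:15-16:25, 16:35-17:00.
Rina free: 09:15-10:50, 14:15-17:00.
Yara ∩ Jonas: 09:00-11:30, 14:05-15:35.
Yara ∩ Jonas ∩ Kavya: 09:00-11:05, 14:05-15:35.
Yara ∩ Jonas ∩ Kavya ∩ Noa: 09:00-11:05, 14:05-15:35.
Yara ∩ Jonas ∩ Kavya ∩ Noa ∩ Yuki: 09:00-10:45, 14:15-15:35.
Yara ∩ Jonas ∩ Kavya ∩ Noa ∩ Yuki ∩ Rina: 09:15-10:45, 14:15-15:35.
Those are the intersection windows.
Summing the common windows: 90 + 80 = 170 minutes.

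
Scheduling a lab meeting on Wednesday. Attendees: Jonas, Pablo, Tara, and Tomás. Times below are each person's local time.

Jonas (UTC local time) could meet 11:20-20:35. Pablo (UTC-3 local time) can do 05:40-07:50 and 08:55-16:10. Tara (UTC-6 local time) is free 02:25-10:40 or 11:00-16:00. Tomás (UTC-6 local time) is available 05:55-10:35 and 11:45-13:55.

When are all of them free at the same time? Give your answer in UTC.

11:55-16:35, 17:45-19:10

Jonas in UTC: 11:20-20:35.
Pablo in UTC: 08:40-10:50, 11:55-19:10 (add 3h to convert from UTC-3).
Tara in UTC: 08:25-16:40, 17:00-22:00 (add 6h to convert from UTC-6).
Tomás in UTC: 11:55-16:35, 17:45-19:55 (add 6h to convert from UTC-6).
Jonas ∩ Pablo: 11:55-19:10.
Jonas ∩ Pablo ∩ Tara: 11:55-16:40, 17:00-19:10.
Jonas ∩ Pablo ∩ Tara ∩ Tomás: 11:55-16:35, 17:45-19:10.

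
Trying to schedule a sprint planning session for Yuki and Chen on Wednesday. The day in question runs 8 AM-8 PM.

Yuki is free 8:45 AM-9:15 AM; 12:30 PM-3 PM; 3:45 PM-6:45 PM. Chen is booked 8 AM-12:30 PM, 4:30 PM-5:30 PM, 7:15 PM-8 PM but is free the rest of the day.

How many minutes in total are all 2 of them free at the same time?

270

Yuki free: 08:45-09:15, 12:30-15:00, 15:45-18:45.
Chen free: 12:30-16:30, 17:30-19:15 (invert busy blocks within the working day).
Yuki ∩ Chen: 12:30-15:00, 15:45-16:30, 17:30-18:45.
Summing the common windows: 150 + 45 + 75 = 270 minutes.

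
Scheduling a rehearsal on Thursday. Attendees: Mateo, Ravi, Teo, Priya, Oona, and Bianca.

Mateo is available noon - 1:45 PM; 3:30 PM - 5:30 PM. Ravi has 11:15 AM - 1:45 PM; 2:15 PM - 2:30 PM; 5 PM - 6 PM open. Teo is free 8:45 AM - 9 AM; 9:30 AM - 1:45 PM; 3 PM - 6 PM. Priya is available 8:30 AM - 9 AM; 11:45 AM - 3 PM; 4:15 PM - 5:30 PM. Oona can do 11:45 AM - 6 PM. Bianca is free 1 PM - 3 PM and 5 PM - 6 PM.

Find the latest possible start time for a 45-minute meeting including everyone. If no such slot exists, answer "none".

13:00

Mateo ∩ Ravi: 12:00-13:45, 17:00-17:30.
Mateo ∩ Ravi ∩ Teo: 12:00-13:45, 17:00-17:30.
Mateo ∩ Ravi ∩ Teo ∩ Priya: 12:00-13:45, 17:00-17:30.
Mateo ∩ Ravi ∩ Teo ∩ Priya ∩ Oona: 12:00-13:45, 17:00-17:30.
Mateo ∩ Ravi ∩ Teo ∩ Priya ∩ Oona ∩ Bianca: 13:00-13:45, 17:00-17:30.
The last common window of at least 45 minutes is 13:00-13:45; a 45-minute meeting can start as late as 13:00 and still end by 13:45.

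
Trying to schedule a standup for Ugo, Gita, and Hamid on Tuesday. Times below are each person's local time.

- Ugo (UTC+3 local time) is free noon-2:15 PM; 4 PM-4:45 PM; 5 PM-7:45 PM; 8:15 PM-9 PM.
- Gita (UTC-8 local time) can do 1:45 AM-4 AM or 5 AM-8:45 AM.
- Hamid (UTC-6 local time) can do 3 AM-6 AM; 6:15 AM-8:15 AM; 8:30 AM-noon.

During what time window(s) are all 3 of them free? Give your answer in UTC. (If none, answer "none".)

09:45-11:15, 13:00-13:45, 14:00-14:15, 14:30-16:45

Ugo in UTC: 09:00-11:15, 13:00-13:45, 14:00-16:45, 17:15-18:00 (subtract 3h to convert from UTC+3).
Gita in UTC: 09:45-12:00, 13:00-16:45 (add 8h to convert from UTC-8).
Hamid in UTC: 09:00-12:00, 12:15-14:15, 14:30-18:00 (add 6h to convert from UTC-6).
Ugo ∩ Gita: 09:45-11:15, 13:00-13:45, 14:00-16:45.
Ugo ∩ Gita ∩ Hamid: 09:45-11:15, 13:00-13:45, 14:00-14:15, 14:30-16:45.
Those are the intersection windows.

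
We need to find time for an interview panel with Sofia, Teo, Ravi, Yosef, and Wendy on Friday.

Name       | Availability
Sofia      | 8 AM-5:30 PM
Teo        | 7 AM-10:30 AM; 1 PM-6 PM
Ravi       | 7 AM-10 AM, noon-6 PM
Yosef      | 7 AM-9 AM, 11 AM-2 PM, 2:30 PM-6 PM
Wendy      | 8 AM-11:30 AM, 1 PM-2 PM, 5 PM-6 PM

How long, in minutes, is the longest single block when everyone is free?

60

Sofia ∩ Teo: 08:00-10:30, 13:00-17:30.
Sofia ∩ Teo ∩ Ravi: 08:00-10:00, 13:00-17:30.
Sofia ∩ Teo ∩ Ravi ∩ Yosef: 08:00-09:00, 13:00-14:00, 14:30-17:30.
Sofia ∩ Teo ∩ Ravi ∩ Yosef ∩ Wendy: 08:00-09:00, 13:00-14:00, 17:00-17:30.
The longest is 08:00-09:00 at 60 minutes.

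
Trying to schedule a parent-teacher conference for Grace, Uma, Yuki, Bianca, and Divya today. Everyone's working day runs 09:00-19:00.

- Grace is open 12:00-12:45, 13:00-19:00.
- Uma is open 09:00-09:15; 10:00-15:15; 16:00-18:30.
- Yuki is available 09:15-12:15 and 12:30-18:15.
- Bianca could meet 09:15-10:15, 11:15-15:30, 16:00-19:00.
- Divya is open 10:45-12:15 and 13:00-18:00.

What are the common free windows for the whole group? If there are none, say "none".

Grace ∩ Uma: 12:00-12:45, 13:00-15:15, 16:00-18:30.
Grace ∩ Uma ∩ Yuki: 12:00-12:15, 12:30-12:45, 13:00-15:15, 16:00-18:15.
Grace ∩ Uma ∩ Yuki ∩ Bianca: 12:00-12:15, 12:30-12:45, 13:00-15:15, 16:00-18:15.
Grace ∩ Uma ∩ Yuki ∩ Bianca ∩ Divya: 12:00-12:15, 13:00-15:15, 16:00-18:00.
Those are the intersection windows.

12:00-12:15, 13:00-15:15, 16:00-18:00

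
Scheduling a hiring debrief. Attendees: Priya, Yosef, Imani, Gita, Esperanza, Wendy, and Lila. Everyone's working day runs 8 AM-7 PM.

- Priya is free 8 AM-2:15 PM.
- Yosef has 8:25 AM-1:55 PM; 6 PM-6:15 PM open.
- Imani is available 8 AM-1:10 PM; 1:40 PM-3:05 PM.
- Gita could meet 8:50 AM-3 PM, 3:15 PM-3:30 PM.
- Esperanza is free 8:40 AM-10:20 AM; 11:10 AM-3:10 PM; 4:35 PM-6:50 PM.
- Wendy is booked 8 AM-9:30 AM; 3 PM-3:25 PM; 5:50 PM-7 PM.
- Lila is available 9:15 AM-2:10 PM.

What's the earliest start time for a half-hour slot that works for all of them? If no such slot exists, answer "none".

Priya free: 08:00-14:15.
Yosef free: 08:25-13:55, 18:00-18:15.
Imani free: 08:00-13:10, 13:40-15:05.
Gita free: 08:50-15:00, 15:15-15:30.
Esperanza free: 08:40-10:20, 11:10-15:10, 16:35-18:50.
Wendy free: 09:30-15:00, 15:25-17:50 (invert busy blocks within the working day).
Lila free: 09:15-14:10.
Priya ∩ Yosef: 08:25-13:55.
Priya ∩ Yosef ∩ Imani: 08:25-13:10, 13:40-13:55.
Priya ∩ Yosef ∩ Imani ∩ Gita: 08:50-13:10, 13:40-13:55.
Priya ∩ Yosef ∩ Imani ∩ Gita ∩ Esperanza: 08:50-10:20, 11:10-13:10, 13:40-13:55.
Priya ∩ Yosef ∩ Imani ∩ Gita ∩ Esperanza ∩ Wendy: 09:30-10:20, 11:10-13:10, 13:40-13:55.
Priya ∩ Yosef ∩ Imani ∩ Gita ∩ Esperanza ∩ Wendy ∩ Lila: 09:30-10:20, 11:10-13:10, 13:40-13:55.
The first common window of at least 30 minutes is 09:30-10:20, so the earliest start is 09:30.

09:30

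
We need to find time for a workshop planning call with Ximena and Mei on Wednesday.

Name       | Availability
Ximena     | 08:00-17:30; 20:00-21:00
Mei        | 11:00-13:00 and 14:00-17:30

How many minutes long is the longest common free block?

210

Ximena ∩ Mei: 11:00-13:00, 14:00-17:30.
The longest is 14:00-17:30 at 210 minutes.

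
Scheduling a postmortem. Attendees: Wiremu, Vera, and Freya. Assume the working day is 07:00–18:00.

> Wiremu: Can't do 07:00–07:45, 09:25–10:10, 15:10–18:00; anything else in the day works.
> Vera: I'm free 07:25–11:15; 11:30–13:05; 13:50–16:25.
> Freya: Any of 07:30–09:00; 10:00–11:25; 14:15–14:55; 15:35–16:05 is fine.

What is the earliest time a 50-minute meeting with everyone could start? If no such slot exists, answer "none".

07:45

Wiremu free: 07:45-09:25, 10:10-15:10 (invert busy blocks within the working day).
Vera free: 07:25-11:15, 11:30-13:05, 13:50-16:25.
Freya free: 07:30-09:00, 10:00-11:25, 14:15-14:55, 15:35-16:05.
Wiremu ∩ Vera: 07:45-09:25, 10:10-11:15, 11:30-13:05, 13:50-15:10.
Wiremu ∩ Vera ∩ Freya: 07:45-09:00, 10:10-11:15, 14:15-14:55.
Those are the intersection windows.
The first common window of at least 50 minutes is 07:45-09:00, so the earliest start is 07:45.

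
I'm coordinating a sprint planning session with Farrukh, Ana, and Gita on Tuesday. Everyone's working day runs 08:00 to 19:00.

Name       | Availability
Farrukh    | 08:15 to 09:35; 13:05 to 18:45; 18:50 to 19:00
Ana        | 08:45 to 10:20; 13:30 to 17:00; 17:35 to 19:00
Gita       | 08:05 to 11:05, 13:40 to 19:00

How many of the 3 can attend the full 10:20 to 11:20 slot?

0

nobody can make the full 10:20-11:20 slot — that's 0.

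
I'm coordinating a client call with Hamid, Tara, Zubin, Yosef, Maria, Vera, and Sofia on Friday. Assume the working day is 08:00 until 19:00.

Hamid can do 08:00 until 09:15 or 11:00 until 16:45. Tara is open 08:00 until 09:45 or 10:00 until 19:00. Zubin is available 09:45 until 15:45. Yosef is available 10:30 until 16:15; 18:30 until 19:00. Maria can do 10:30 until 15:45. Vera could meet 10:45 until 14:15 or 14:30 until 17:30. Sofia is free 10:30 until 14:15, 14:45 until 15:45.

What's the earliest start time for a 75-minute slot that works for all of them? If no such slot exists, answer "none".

11:00

Hamid ∩ Tara: 08:00-09:15, 11:00-16:45.
Hamid ∩ Tara ∩ Zubin: 11:00-15:45.
Hamid ∩ Tara ∩ Zubin ∩ Yosef: 11:00-15:45.
Hamid ∩ Tara ∩ Zubin ∩ Yosef ∩ Maria: 11:00-15:45.
Hamid ∩ Tara ∩ Zubin ∩ Yosef ∩ Maria ∩ Vera: 11:00-14:15, 14:30-15:45.
Hamid ∩ Tara ∩ Zubin ∩ Yosef ∩ Maria ∩ Vera ∩ Sofia: 11:00-14:15, 14:45-15:45.
The first common window of at least 75 minutes is 11:00-14:15, so the earliest start is 11:00.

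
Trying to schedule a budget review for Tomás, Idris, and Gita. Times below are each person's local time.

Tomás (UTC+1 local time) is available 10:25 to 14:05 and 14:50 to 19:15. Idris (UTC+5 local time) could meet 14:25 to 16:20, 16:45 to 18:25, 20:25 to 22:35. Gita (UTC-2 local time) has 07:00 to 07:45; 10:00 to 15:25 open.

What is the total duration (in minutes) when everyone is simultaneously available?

205

Tomás in UTC: 09:25-13:05, 13:50-18:15 (subtract 1h to convert from UTC+1).
Idris in UTC: 09:25-11:20, 11:45-13:25, 15:25-17:35 (subtract 5h to convert from UTC+5).
Gita in UTC: 09:00-09:45, 12:00-17:25 (add 2h to convert from UTC-2).
Tomás ∩ Idris: 09:25-11:20, 11:45-13:05, 15:25-17:35.
Tomás ∩ Idris ∩ Gita: 09:25-09:45, 12:00-13:05, 15:25-17:25.
Summing the common windows: 20 + 65 + 120 = 205 minutes.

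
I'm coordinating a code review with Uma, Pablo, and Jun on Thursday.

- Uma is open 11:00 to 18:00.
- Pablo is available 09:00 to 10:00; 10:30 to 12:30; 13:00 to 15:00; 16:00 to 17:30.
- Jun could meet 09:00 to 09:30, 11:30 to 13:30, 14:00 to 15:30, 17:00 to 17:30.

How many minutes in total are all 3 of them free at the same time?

Uma ∩ Pablo: 11:00-12:30, 13:00-15:00, 16:00-17:30.
Uma ∩ Pablo ∩ Jun: 11:30-12:30, 13:00-13:30, 14:00-15:00, 17:00-17:30.
Summing the common windows: 60 + 30 + 60 + 30 = 180 minutes.

180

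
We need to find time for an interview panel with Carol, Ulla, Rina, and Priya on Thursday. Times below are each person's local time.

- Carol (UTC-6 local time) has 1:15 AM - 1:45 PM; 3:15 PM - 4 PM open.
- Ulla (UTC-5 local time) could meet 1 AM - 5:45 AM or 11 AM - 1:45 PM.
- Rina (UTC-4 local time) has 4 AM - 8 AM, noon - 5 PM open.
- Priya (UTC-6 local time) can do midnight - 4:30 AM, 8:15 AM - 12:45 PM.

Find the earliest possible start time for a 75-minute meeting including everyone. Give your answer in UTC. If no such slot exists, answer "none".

Carol in UTC: 07:15-19:45, 21:15-22:00 (add 6h to convert from UTC-6).
Ulla in UTC: 06:00-10:45, 16:00-18:45 (add 5h to convert from UTC-5).
Rina in UTC: 08:00-12:00, 16:00-21:00 (add 4h to convert from UTC-4).
Priya in UTC: 06:00-10:30, 14:15-18:45 (add 6h to convert from UTC-6).
Carol ∩ Ulla: 07:15-10:45, 16:00-18:45.
Carol ∩ Ulla ∩ Rina: 08:00-10:45, 16:00-18:45.
Carol ∩ Ulla ∩ Rina ∩ Priya: 08:00-10:30, 16:00-18:45.
Those are the intersection windows.
The first common window of at least 75 minutes is 08:00-10:30, so the earliest start is 08:00.

08:00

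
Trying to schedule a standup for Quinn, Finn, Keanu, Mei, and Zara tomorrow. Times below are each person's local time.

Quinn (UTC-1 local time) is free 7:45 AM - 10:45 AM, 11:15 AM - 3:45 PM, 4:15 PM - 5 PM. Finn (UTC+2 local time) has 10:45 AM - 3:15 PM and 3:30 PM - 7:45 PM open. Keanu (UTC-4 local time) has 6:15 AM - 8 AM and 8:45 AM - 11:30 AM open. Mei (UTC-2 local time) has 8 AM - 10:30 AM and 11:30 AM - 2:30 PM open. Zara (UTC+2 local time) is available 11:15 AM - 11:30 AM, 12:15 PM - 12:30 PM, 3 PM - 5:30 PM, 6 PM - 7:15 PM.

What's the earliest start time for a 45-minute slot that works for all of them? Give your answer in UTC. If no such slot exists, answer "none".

Quinn in UTC: 08:45-11:45, 12:15-16:45, 17:15-18:00 (add 1h to convert from UTC-1).
Finn in UTC: 08:45-13:15, 13:30-17:45 (subtract 2h to convert from UTC+2).
Keanu in UTC: 10:15-12:00, 12:45-15:30 (add 4h to convert from UTC-4).
Mei in UTC: 10:00-12:30, 13:30-16:30 (add 2h to convert from UTC-2).
Zara in UTC: 09:15-09:30, 10:15-10:30, 13:00-15:30, 16:00-17:15 (subtract 2h to convert from UTC+2).
Quinn ∩ Finn: 08:45-11:45, 12:15-13:15, 13:30-16:45, 17:15-17:45.
Quinn ∩ Finn ∩ Keanu: 10:15-11:45, 12:45-13:15, 13:30-15:30.
Quinn ∩ Finn ∩ Keanu ∩ Mei: 10:15-11:45, 13:30-15:30.
Quinn ∩ Finn ∩ Keanu ∩ Mei ∩ Zara: 10:15-10:30, 13:30-15:30.
The first common window of at least 45 minutes is 13:30-15:30, so the earliest start is 13:30.

13:30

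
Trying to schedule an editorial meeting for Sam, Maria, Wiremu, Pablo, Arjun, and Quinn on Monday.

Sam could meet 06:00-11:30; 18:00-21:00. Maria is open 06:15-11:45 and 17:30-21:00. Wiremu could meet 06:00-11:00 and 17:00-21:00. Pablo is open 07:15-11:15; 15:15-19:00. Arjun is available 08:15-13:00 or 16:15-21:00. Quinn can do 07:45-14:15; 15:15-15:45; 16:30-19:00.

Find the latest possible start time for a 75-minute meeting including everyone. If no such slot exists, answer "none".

09:45

Sam ∩ Maria: 06:15-11:30, 18:00-21:00.
Sam ∩ Maria ∩ Wiremu: 06:15-11:00, 18:00-21:00.
Sam ∩ Maria ∩ Wiremu ∩ Pablo: 07:15-11:00, 18:00-19:00.
Sam ∩ Maria ∩ Wiremu ∩ Pablo ∩ Arjun: 08:15-11:00, 18:00-19:00.
Sam ∩ Maria ∩ Wiremu ∩ Pablo ∩ Arjun ∩ Quinn: 08:15-11:00, 18:00-19:00.
The last common window of at least 75 minutes is 08:15-11:00; a 75-minute meeting can start as late as 09:45 and still end by 11:00.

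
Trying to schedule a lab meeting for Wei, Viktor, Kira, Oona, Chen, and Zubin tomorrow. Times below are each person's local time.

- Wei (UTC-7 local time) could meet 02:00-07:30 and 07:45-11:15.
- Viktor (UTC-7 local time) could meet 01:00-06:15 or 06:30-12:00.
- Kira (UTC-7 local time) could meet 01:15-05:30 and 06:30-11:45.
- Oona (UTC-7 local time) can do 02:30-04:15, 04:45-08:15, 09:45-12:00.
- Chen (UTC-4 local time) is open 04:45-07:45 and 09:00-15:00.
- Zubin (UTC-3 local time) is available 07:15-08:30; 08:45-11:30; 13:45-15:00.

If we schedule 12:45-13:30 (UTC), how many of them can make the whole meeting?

Wei in UTC: 09:00-14:30, 14:45-18:15 (add 7h to convert from UTC-7).
Viktor in UTC: 08:00-13:15, 13:30-19:00 (add 7h to convert from UTC-7).
Kira in UTC: 08:15-12:30, 13:30-18:45 (add 7h to convert from UTC-7).
Oona in UTC: 09:30-11:15, 11:45-15:15, 16:45-19:00 (add 7h to convert from UTC-7).
Chen in UTC: 08:45-11:45, 13:00-19:00 (add 4h to convert from UTC-4).
Zubin in UTC: 10:15-11:30, 11:45-14:30, 16:45-18:00 (add 3h to convert from UTC-3).
Wei, Oona, and Zubin can make the full 12:45-13:30 slot — that's 3.

3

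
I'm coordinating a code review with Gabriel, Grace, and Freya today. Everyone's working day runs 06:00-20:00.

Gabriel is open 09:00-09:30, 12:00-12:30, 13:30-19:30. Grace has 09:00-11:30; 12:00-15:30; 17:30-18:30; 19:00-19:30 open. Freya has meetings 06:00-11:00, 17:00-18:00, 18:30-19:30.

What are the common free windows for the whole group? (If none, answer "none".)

12:00-12:30, 13:30-15:30, 18:00-18:30

Gabriel free: 09:00-09:30, 12:00-12:30, 13:30-19:30.
Grace free: 09:00-11:30, 12:00-15:30, 17:30-18:30, 19:00-19:30.
Freya free: 11:00-17:00, 18:00-18:30, 19:30-20:00 (invert busy blocks within the working day).
Gabriel ∩ Grace: 09:00-09:30, 12:00-12:30, 13:30-15:30, 17:30-18:30, 19:00-19:30.
Gabriel ∩ Grace ∩ Freya: 12:00-12:30, 13:30-15:30, 18:00-18:30.
So the common availability across everyone is 12:00-12:30, 13:30-15:30, 18:00-18:30.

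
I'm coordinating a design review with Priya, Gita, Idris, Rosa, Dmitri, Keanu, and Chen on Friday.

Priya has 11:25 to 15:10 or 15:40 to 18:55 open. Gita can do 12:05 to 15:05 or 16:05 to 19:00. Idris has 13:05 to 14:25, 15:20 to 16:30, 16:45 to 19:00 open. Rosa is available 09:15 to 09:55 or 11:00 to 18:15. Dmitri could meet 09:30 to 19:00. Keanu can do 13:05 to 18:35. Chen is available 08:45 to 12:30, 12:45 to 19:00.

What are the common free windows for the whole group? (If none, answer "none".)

Priya ∩ Gita: 12:05-15:05, 16:05-18:55.
Priya ∩ Gita ∩ Idris: 13:05-14:25, 16:05-16:30, 16:45-18:55.
Priya ∩ Gita ∩ Idris ∩ Rosa: 13:05-14:25, 16:05-16:30, 16:45-18:15.
Priya ∩ Gita ∩ Idris ∩ Rosa ∩ Dmitri: 13:05-14:25, 16:05-16:30, 16:45-18:15.
Priya ∩ Gita ∩ Idris ∩ Rosa ∩ Dmitri ∩ Keanu: 13:05-14:25, 16:05-16:30, 16:45-18:15.
Priya ∩ Gita ∩ Idris ∩ Rosa ∩ Dmitri ∩ Keanu ∩ Chen: 13:05-14:25, 16:05-16:30, 16:45-18:15.
So the common availability across everyone is 13:05-14:25, 16:05-16:30, 16:45-18:15.

13:05-14:25, 16:05-16:30, 16:45-18:15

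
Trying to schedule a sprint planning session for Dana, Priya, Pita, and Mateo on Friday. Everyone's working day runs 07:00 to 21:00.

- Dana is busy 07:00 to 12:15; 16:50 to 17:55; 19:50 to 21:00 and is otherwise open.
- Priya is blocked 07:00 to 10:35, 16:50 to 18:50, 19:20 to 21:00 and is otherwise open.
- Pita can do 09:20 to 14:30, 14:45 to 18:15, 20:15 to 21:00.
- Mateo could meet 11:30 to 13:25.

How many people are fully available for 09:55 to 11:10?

Dana free: 12:15-16:50, 17:55-19:50 (invert busy blocks within the working day).
Priya free: 10:35-16:50, 18:50-19:20 (invert busy blocks within the working day).
Pita free: 09:20-14:30, 14:45-18:15, 20:15-21:00.
Mateo free: 11:30-13:25.
Pita can make the full 09:55-11:10 slot — that's 1.

1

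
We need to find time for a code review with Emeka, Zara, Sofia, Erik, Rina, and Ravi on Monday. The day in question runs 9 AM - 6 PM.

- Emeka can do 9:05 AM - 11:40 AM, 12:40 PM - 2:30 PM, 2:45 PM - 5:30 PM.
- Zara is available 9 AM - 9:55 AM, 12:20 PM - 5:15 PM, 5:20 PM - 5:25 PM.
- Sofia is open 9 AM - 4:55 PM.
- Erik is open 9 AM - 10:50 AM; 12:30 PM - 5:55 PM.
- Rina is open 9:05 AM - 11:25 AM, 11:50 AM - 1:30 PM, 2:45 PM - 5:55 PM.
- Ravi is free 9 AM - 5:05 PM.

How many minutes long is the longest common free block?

Emeka ∩ Zara: 09:05-09:55, 12:40-14:30, 14:45-17:15, 17:20-17:25.
Emeka ∩ Zara ∩ Sofia: 09:05-09:55, 12:40-14:30, 14:45-16:55.
Emeka ∩ Zara ∩ Sofia ∩ Erik: 09:05-09:55, 12:40-14:30, 14:45-16:55.
Emeka ∩ Zara ∩ Sofia ∩ Erik ∩ Rina: 09:05-09:55, 12:40-13:30, 14:45-16:55.
Emeka ∩ Zara ∩ Sofia ∩ Erik ∩ Rina ∩ Ravi: 09:05-09:55, 12:40-13:30, 14:45-16:55.
The longest is 14:45-16:55 at 130 minutes.

130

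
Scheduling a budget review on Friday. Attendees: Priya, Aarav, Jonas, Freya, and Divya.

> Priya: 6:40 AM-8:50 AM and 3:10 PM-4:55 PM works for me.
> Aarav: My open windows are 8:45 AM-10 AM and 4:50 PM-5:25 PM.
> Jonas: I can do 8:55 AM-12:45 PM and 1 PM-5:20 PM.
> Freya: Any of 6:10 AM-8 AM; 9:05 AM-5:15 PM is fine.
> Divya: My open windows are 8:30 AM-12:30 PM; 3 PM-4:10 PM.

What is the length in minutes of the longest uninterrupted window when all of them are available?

Priya ∩ Aarav: 08:45-08:50, 16:50-16:55.
Priya ∩ Aarav ∩ Jonas: 16:50-16:55.
Priya ∩ Aarav ∩ Jonas ∩ Freya: 16:50-16:55.
Priya ∩ Aarav ∩ Jonas ∩ Freya ∩ Divya: ∅.
There is no time when everyone is free.
No common window exists, so the longest block is 0 minutes.

0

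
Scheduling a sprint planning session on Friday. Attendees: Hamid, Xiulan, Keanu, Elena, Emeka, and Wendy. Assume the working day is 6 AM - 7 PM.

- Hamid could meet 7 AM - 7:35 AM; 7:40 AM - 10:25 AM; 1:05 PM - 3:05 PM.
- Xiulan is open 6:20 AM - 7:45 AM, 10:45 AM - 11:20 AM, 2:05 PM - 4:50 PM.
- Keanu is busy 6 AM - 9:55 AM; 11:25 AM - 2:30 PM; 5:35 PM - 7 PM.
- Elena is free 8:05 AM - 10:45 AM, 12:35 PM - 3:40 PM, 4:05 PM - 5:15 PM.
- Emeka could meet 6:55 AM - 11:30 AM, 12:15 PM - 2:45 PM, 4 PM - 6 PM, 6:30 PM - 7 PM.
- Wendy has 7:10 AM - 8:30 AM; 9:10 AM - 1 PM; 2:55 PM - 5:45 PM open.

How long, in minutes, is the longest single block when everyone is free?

0

Hamid free: 07:00-07:35, 07:40-10:25, 13:05-15:05.
Xiulan free: 06:20-07:45, 10:45-11:20, 14:05-16:50.
Keanu free: 09:55-11:25, 14:30-17:35 (invert busy blocks within the working day).
Elena free: 08:05-10:45, 12:35-15:40, 16:05-17:15.
Emeka free: 06:55-11:30, 12:15-14:45, 16:00-18:00, 18:30-19:00.
Wendy free: 07:10-08:30, 09:10-13:00, 14:55-17:45.
Hamid ∩ Xiulan: 07:00-07:35, 07:40-07:45, 14:05-15:05.
Hamid ∩ Xiulan ∩ Keanu: 14:30-15:05.
Hamid ∩ Xiulan ∩ Keanu ∩ Elena: 14:30-15:05.
Hamid ∩ Xiulan ∩ Keanu ∩ Elena ∩ Emeka: 14:30-14:45.
Hamid ∩ Xiulan ∩ Keanu ∩ Elena ∩ Emeka ∩ Wendy: ∅.
There is no time when everyone is free.
No common window exists, so the longest block is 0 minutes.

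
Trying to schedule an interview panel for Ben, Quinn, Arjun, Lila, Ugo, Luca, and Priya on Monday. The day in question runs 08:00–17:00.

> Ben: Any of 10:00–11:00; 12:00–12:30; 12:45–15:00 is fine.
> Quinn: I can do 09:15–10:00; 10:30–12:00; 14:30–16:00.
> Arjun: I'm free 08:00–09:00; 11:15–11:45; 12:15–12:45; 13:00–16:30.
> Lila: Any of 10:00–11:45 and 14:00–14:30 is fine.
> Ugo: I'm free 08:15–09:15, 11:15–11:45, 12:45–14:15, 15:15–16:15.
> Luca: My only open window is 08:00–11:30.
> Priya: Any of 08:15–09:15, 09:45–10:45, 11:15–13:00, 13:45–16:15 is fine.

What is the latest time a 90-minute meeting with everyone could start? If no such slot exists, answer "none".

none

Ben ∩ Quinn: 10:30-11:00, 14:30-15:00.
Ben ∩ Quinn ∩ Arjun: 14:30-15:00.
Ben ∩ Quinn ∩ Arjun ∩ Lila: ∅.
Ben ∩ Quinn ∩ Arjun ∩ Lila ∩ Ugo: ∅.
Ben ∩ Quinn ∩ Arjun ∩ Lila ∩ Ugo ∩ Luca: ∅.
Ben ∩ Quinn ∩ Arjun ∩ Lila ∩ Ugo ∩ Luca ∩ Priya: ∅.
There is no time when everyone is free.
No common window is at least 90 minutes long.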